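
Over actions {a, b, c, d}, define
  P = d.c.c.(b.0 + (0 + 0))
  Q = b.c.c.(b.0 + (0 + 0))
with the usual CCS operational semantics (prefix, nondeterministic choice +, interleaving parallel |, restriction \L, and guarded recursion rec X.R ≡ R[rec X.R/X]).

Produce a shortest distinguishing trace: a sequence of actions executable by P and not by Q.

d

LTS(P): 5 reachable states
  p0 = d.c.c.(b.0 + (0 + 0)) → —d→ p1
  p1 = c.c.(b.0 + (0 + 0)) → —c→ p2
  p2 = c.(b.0 + (0 + 0)) → —c→ p3
  p3 = b.0 + (0 + 0) → —b→ p4
  p4 = 0 → (no moves)
LTS(Q): 5 reachable states
  q0 = b.c.c.(b.0 + (0 + 0)) → —b→ q1
  q1 = c.c.(b.0 + (0 + 0)) → —c→ q2
  q2 = c.(b.0 + (0 + 0)) → —c→ q3
  q3 = b.0 + (0 + 0) → —b→ q4
  q4 = 0 → (no moves)
Run σ = ⟨d⟩ on P: start {p0}
  [1] d ⇒ {p1}
  — P admits the full trace.
Run σ = ⟨d⟩ on Q: start {q0}
  [1] d ⇒ ∅  — Q cannot continue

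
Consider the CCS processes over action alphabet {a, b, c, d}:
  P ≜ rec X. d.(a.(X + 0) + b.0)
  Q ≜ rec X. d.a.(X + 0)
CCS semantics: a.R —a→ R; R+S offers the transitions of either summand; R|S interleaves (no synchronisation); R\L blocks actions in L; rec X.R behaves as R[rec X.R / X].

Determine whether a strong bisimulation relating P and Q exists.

NO

Reachable graph of P (4 states):
  u0 = rec X. d.(a.(X + 0) + b.0) has moves --d--▸ u1
  u1 = a.((rec X. d.(a.(X + 0) + b.0)) + 0) + b.0 has moves --a--▸ u2, --b--▸ u3
  u2 = (rec X. d.(a.(X + 0) + b.0)) + 0 has moves --d--▸ u1
  u3 = 0 has moves ∅
Reachable graph of Q (3 states):
  v0 = rec X. d.a.(X + 0) has moves --d--▸ v1
  v1 = a.((rec X. d.a.(X + 0)) + 0) has moves --a--▸ v2
  v2 = (rec X. d.a.(X + 0)) + 0 has moves --d--▸ v1
Partition-refinement fixed point:
  B0 = {u0, u2}
  B1 = {u1}
  B2 = {u3}
  B3 = {v0, v2}
  B4 = {v1}
u0 ∈ B0, v0 ∈ B3 → different blocks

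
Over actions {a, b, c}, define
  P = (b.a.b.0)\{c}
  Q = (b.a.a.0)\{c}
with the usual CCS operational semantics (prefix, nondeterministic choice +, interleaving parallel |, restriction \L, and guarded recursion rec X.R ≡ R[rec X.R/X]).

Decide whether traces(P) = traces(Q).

Reachable graph of P (4 states):
  m0 = (b.a.b.0)\{c} has moves -b-> m1
  m1 = (a.b.0)\{c} has moves -a-> m2
  m2 = (b.0)\{c} has moves -b-> m3
  m3 = 0\{c} has moves stopped
Reachable graph of Q (4 states):
  n0 = (b.a.a.0)\{c} has moves -b-> n1
  n1 = (a.a.0)\{c} has moves -a-> n2
  n2 = (a.0)\{c} has moves -a-> n3
  n3 = 0\{c} has moves stopped
Executing bab from P (initial set {m0}):
  after b @ step 1: {m1}
  after a @ step 2: {m2}
  after b @ step 3: {m3}
  — P admits the full trace.
Executing bab from Q (initial set {n0}):
  after b @ step 1: {n1}
  after a @ step 2: {n2}
  after b @ step 3: no successor for Q

NO — witness ⟨bab⟩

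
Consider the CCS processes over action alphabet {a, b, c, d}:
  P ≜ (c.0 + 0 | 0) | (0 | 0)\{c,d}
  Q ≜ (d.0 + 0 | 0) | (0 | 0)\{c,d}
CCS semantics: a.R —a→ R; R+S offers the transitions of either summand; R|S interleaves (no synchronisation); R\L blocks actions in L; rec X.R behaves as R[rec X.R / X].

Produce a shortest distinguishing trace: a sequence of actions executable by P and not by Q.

Reachable graph of P (2 states):
  u0 = (c.0 + 0 | 0) | (0 | 0)\{c,d} ⊢ --c--▸ u1
  u1 = 0 | (0 | 0)\{c,d} ⊢ stopped
Reachable graph of Q (2 states):
  v0 = (d.0 + 0 | 0) | (0 | 0)\{c,d} ⊢ --d--▸ v1
  v1 = 0 | (0 | 0)\{c,d} ⊢ stopped
Run σ = ⟨c⟩ on P: start {u0}
  [1] c ⇒ {u1}
  ✓ P
Run σ = ⟨c⟩ on Q: start {v0}
  [1] c ⇒ no successor for Q

c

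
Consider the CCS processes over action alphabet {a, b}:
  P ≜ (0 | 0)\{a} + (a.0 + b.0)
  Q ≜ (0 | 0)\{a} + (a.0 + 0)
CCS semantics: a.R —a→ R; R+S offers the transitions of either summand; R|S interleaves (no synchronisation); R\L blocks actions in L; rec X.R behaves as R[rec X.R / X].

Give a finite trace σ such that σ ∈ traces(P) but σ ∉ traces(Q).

P's transition system — 2 states:
  p0 = (0 | 0)\{a} + (a.0 + b.0) → -a-> p1, -b-> p1
  p1 = 0 → ∅
Q's transition system — 2 states:
  q0 = (0 | 0)\{a} + (a.0 + 0) → -a-> q1
  q1 = 0 → ∅
Executing b from P (initial set {p0}):
  [1] b ⇒ {p1}
  ✓ P
Executing b from Q (initial set {q0}):
  [1] b ⇒ no successor for Q

b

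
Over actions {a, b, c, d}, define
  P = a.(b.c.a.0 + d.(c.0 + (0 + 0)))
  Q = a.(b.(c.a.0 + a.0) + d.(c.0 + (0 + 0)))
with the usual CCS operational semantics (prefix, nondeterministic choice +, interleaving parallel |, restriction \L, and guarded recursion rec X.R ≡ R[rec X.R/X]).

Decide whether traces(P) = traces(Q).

trace-distinct — witness ⟨aba⟩

Reachable graph of P (6 states):
  p0 = a.(b.c.a.0 + d.(c.0 + (0 + 0))) :: ··a··> p1
  p1 = b.c.a.0 + d.(c.0 + (0 + 0)) :: ··b··> p2, ··d··> p3
  p2 = c.a.0 :: ··c··> p4
  p3 = c.0 + (0 + 0) :: ··c··> p5
  p4 = a.0 :: ··a··> p5
  p5 = 0 :: ·
Reachable graph of Q (6 states):
  q0 = a.(b.(c.a.0 + a.0) + d.(c.0 + (0 + 0))) :: ··a··> q1
  q1 = b.(c.a.0 + a.0) + d.(c.0 + (0 + 0)) :: ··b··> q2, ··d··> q3
  q2 = c.a.0 + a.0 :: ··a··> q4, ··c··> q5
  q3 = c.0 + (0 + 0) :: ··c··> q4
  q4 = 0 :: ·
  q5 = a.0 :: ··a··> q4
Trace ⟨aba⟩ through Q, begin at {q0}:
  after a @ step 1: {q1}
  after b @ step 2: {q2}
  after a @ step 3: {q4}
  — Q admits the full trace.
Trace ⟨aba⟩ through P, begin at {p0}:
  after a @ step 1: {p1}
  after b @ step 2: {p2}
  after a @ step 3: ∅  — P cannot continue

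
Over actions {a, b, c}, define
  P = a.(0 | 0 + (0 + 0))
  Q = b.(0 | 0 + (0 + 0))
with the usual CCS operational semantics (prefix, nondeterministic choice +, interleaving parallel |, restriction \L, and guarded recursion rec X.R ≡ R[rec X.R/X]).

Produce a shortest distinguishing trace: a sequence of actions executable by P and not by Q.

Reachable graph of P (2 states):
  s0 = a.(0 | 0 + (0 + 0)) → --a--▸ s1
  s1 = 0 | 0 + (0 + 0) → (no moves)
Reachable graph of Q (2 states):
  t0 = b.(0 | 0 + (0 + 0)) → --b--▸ t1
  t1 = 0 | 0 + (0 + 0) → (no moves)
Run σ = ⟨a⟩ on P: start {s0}
  [1] a ⇒ {s1}
  — P admits the full trace.
Run σ = ⟨a⟩ on Q: start {t0}
  [1] a ⇒ ∅ (Q stuck)

a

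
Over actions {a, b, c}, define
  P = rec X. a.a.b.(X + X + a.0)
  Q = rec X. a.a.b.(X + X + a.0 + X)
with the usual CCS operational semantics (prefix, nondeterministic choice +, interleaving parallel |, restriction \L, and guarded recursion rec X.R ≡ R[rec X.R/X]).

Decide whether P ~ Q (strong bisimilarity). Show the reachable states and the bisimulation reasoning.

Reachable graph of P (5 states):
  u0 = rec X. a.a.b.(X + X + a.0) → ··a··> u1
  u1 = a.b.((rec X. a.a.b.(X + X + a.0)) + (rec X. a.a.b.(X + X + a.0)) + a.0) → ··a··> u2
  u2 = b.((rec X. a.a.b.(X + X + a.0)) + (rec X. a.a.b.(X + X + a.0)) + a.0) → ··b··> u3
  u3 = (rec X. a.a.b.(X + X + a.0)) + (rec X. a.a.b.(X + X + a.0)) + a.0 → ··a··> u1, ··a··> u4
  u4 = 0 → stopped
Reachable graph of Q (5 states):
  v0 = rec X. a.a.b.(X + X + a.0 + X) → ··a··> v1
  v1 = a.b.((rec X. a.a.b.(X + X + a.0 + X)) + (rec X. a.a.b.(X + X + a.0 + X)) + a.0 + (rec X. a.a.b.(X + X + a.0 + X))) → ··a··> v2
  v2 = b.((rec X. a.a.b.(X + X + a.0 + X)) + (rec X. a.a.b.(X + X + a.0 + X)) + a.0 + (rec X. a.a.b.(X + X + a.0 + X))) → ··b··> v3
  v3 = (rec X. a.a.b.(X + X + a.0 + X)) + (rec X. a.a.b.(X + X + a.0 + X)) + a.0 + (rec X. a.a.b.(X + X + a.0 + X)) → ··a··> v1, ··a··> v4
  v4 = 0 → stopped
Bisimilarity quotient blocks:
  B0 = {u0, v0}
  B1 = {u1, v1}
  B2 = {u2, v2}
  B3 = {u3, v3}
  B4 = {u4, v4}
u0 ∈ B0, v0 ∈ B0 → same block

YES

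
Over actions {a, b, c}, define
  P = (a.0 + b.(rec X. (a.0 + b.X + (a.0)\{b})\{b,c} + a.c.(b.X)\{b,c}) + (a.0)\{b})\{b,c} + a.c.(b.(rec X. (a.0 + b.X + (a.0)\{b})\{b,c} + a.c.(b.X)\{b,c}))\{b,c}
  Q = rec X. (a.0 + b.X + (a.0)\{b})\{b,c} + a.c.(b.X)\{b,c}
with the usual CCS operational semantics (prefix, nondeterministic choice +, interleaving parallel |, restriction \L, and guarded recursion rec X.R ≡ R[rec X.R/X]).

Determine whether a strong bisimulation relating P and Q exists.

bisimilar

P's transition system — 5 states:
  p0 = (a.0 + b.(rec X. (a.0 + b.X + (a.0)\{b})\{b,c} + a.c.(b.X)\{b,c}) + (a.0)\{b})\{b,c} + a.c.(b.(rec X. (a.0 + b.X + (a.0)\{b})\{b,c} + a.c.(b.X)\{b,c}))\{b,c} :: -a-> p1, -a-> p2, -a-> p3
  p1 = 0\{b,c} :: ·
  p2 = 0\{b}\{b,c} :: ·
  p3 = c.(b.(rec X. (a.0 + b.X + (a.0)\{b})\{b,c} + a.c.(b.X)\{b,c}))\{b,c} :: -c-> p4
  p4 = (b.(rec X. (a.0 + b.X + (a.0)\{b})\{b,c} + a.c.(b.X)\{b,c}))\{b,c} :: ·
Q's transition system — 5 states:
  q0 = rec X. (a.0 + b.X + (a.0)\{b})\{b,c} + a.c.(b.X)\{b,c} :: -a-> q1, -a-> q2, -a-> q3
  q1 = 0\{b,c} :: ·
  q2 = 0\{b}\{b,c} :: ·
  q3 = c.(b.(rec X. (a.0 + b.X + (a.0)\{b})\{b,c} + a.c.(b.X)\{b,c}))\{b,c} :: -c-> q4
  q4 = (b.(rec X. (a.0 + b.X + (a.0)\{b})\{b,c} + a.c.(b.X)\{b,c}))\{b,c} :: ·
Partition-refinement fixed point:
  B0 = {p0, q0}
  B1 = {p3, q3}
  B2 = {p1, p2, p4, q1, q2, q4}
p0 ∈ B0, q0 ∈ B0 → same block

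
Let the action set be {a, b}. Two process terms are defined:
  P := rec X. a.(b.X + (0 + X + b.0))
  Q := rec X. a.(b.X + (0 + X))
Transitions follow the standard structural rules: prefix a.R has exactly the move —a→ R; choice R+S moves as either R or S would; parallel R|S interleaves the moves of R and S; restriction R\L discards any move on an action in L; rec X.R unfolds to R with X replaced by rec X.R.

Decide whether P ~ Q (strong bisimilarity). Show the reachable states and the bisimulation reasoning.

not bisimilar

P's transition system — 3 states:
  m0 = rec X. a.(b.X + (0 + X + b.0)) | --a--▸ m1
  m1 = b.(rec X. a.(b.X + (0 + X + b.0))) + (0 + (rec X. a.(b.X + (0 + X + b.0))) + b.0) | --a--▸ m1, --b--▸ m0, --b--▸ m2
  m2 = 0 | (no moves)
Q's transition system — 2 states:
  n0 = rec X. a.(b.X + (0 + X)) | --a--▸ n1
  n1 = b.(rec X. a.(b.X + (0 + X))) + (0 + (rec X. a.(b.X + (0 + X)))) | --a--▸ n1, --b--▸ n0
Coarsest stable partition (strong bisimilarity classes):
  B0 = {m0}
  B1 = {m1}
  B2 = {m2}
  B3 = {n0}
  B4 = {n1}
m0 ∈ B0, n0 ∈ B3 → different blocks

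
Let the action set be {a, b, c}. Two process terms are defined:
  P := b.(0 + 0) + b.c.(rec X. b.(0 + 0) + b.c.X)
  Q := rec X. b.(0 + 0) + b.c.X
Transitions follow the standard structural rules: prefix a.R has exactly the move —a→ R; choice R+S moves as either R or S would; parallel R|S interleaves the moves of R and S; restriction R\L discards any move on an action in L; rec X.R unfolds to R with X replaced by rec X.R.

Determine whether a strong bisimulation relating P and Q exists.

Reachable graph of P (4 states):
  p0 = b.(0 + 0) + b.c.(rec X. b.(0 + 0) + b.c.X) | =b=> p1, =b=> p2
  p1 = 0 + 0 | (no moves)
  p2 = c.(rec X. b.(0 + 0) + b.c.X) | =c=> p3
  p3 = rec X. b.(0 + 0) + b.c.X | =b=> p1, =b=> p2
Reachable graph of Q (3 states):
  q0 = rec X. b.(0 + 0) + b.c.X | =b=> q1, =b=> q2
  q1 = 0 + 0 | (no moves)
  q2 = c.(rec X. b.(0 + 0) + b.c.X) | =c=> q0
Coarsest stable partition (strong bisimilarity classes):
  B0 = {p0, p3, q0}
  B1 = {p1, q1}
  B2 = {p2, q2}
p0 ∈ B0, q0 ∈ B0 → same block

YES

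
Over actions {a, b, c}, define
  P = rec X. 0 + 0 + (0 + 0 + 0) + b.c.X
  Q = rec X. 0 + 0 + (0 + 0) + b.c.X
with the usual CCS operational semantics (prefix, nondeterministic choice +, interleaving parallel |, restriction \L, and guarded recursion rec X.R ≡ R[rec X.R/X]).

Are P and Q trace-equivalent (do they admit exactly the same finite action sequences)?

Reachable graph of P (2 states):
  s0 = rec X. 0 + 0 + (0 + 0 + 0) + b.c.X → -b-> s1
  s1 = c.(rec X. 0 + 0 + (0 + 0 + 0) + b.c.X) → -c-> s0
Reachable graph of Q (2 states):
  t0 = rec X. 0 + 0 + (0 + 0) + b.c.X → -b-> t1
  t1 = c.(rec X. 0 + 0 + (0 + 0) + b.c.X) → -c-> t0
Bisimilarity quotient blocks:
  B0 = {s0, t0}
  B1 = {s1, t1}
s0 ∈ B0, t0 ∈ B0 → same block
Bisimilar ⇒ trace-equivalent.

YES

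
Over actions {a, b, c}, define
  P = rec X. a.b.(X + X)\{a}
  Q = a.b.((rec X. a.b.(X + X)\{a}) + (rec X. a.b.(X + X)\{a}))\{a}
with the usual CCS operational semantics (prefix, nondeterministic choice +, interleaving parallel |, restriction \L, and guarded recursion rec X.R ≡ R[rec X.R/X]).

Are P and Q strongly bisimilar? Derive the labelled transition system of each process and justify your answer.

P ~ Q

Reachable graph of P (3 states):
  p0 = rec X. a.b.(X + X)\{a} has moves ··a··> p1
  p1 = b.((rec X. a.b.(X + X)\{a}) + (rec X. a.b.(X + X)\{a}))\{a} has moves ··b··> p2
  p2 = ((rec X. a.b.(X + X)\{a}) + (rec X. a.b.(X + X)\{a}))\{a} has moves ∅
Reachable graph of Q (3 states):
  q0 = a.b.((rec X. a.b.(X + X)\{a}) + (rec X. a.b.(X + X)\{a}))\{a} has moves ··a··> q1
  q1 = b.((rec X. a.b.(X + X)\{a}) + (rec X. a.b.(X + X)\{a}))\{a} has moves ··b··> q2
  q2 = ((rec X. a.b.(X + X)\{a}) + (rec X. a.b.(X + X)\{a}))\{a} has moves ∅
Partition-refinement fixed point:
  B0 = {p0, q0}
  B1 = {p1, q1}
  B2 = {p2, q2}
p0 ∈ B0, q0 ∈ B0 → same block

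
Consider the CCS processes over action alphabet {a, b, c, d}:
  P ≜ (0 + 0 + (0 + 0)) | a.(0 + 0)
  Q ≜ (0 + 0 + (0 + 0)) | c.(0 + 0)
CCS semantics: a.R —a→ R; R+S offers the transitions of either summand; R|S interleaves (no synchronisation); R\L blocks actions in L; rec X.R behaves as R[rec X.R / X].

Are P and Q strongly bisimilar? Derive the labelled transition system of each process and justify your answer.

Reachable graph of P (2 states):
  m0 = (0 + 0 + (0 + 0)) | a.(0 + 0) has moves =a=> m1
  m1 = (0 + 0 + (0 + 0)) | (0 + 0) has moves deadlocked
Reachable graph of Q (2 states):
  n0 = (0 + 0 + (0 + 0)) | c.(0 + 0) has moves =c=> n1
  n1 = (0 + 0 + (0 + 0)) | (0 + 0) has moves deadlocked
Partition-refinement fixed point:
  B0 = {m0}
  B1 = {m1, n1}
  B2 = {n0}
m0 ∈ B0, n0 ∈ B2 → different blocks

P ≁ Q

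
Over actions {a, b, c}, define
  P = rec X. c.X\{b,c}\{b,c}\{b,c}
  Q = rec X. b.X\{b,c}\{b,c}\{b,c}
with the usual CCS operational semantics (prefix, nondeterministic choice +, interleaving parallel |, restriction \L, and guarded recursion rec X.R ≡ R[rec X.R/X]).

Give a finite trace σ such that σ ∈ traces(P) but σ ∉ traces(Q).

Reachable graph of P (2 states):
  u0 = rec X. c.X\{b,c}\{b,c}\{b,c} | =c=> u1
  u1 = (rec X. c.X\{b,c}\{b,c}\{b,c})\{b,c}\{b,c}\{b,c} | (no moves)
Reachable graph of Q (2 states):
  v0 = rec X. b.X\{b,c}\{b,c}\{b,c} | =b=> v1
  v1 = (rec X. b.X\{b,c}\{b,c}\{b,c})\{b,c}\{b,c}\{b,c} | (no moves)
Run σ = ⟨c⟩ on P: start {u0}
  [1] c ⇒ {u1}
  ✓ P
Run σ = ⟨c⟩ on Q: start {v0}
  [1] c ⇒ no successor for Q

c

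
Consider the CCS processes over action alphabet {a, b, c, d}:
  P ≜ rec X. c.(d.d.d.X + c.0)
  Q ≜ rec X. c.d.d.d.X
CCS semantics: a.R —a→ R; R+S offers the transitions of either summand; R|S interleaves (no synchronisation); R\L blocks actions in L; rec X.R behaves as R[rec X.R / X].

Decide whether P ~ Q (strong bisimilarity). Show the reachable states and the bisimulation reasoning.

Reachable graph of P (5 states):
  p0 = rec X. c.(d.d.d.X + c.0) | =c=> p1
  p1 = d.d.d.(rec X. c.(d.d.d.X + c.0)) + c.0 | =c=> p2, =d=> p3
  p2 = 0 | (no moves)
  p3 = d.d.(rec X. c.(d.d.d.X + c.0)) | =d=> p4
  p4 = d.(rec X. c.(d.d.d.X + c.0)) | =d=> p0
Reachable graph of Q (4 states):
  q0 = rec X. c.d.d.d.X | =c=> q1
  q1 = d.d.d.(rec X. c.d.d.d.X) | =d=> q2
  q2 = d.d.(rec X. c.d.d.d.X) | =d=> q3
  q3 = d.(rec X. c.d.d.d.X) | =d=> q0
Bisimilarity quotient blocks:
  B0 = {p0}
  B1 = {p1}
  B2 = {p3}
  B3 = {p4}
  B4 = {p2}
  B5 = {q0}
  B6 = {q1}
  B7 = {q2}
  B8 = {q3}
p0 ∈ B0, q0 ∈ B5 → different blocks

P ≁ Q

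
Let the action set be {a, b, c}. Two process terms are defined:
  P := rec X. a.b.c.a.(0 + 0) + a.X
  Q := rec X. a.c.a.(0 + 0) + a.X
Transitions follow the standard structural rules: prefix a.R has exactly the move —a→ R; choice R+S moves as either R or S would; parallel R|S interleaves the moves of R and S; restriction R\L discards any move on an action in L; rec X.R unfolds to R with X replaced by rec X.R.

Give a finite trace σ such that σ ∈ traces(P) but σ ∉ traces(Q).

LTS(P): 5 reachable states
  s0 = rec X. a.b.c.a.(0 + 0) + a.X → —a→ s0, —a→ s1
  s1 = b.c.a.(0 + 0) → —b→ s2
  s2 = c.a.(0 + 0) → —c→ s3
  s3 = a.(0 + 0) → —a→ s4
  s4 = 0 + 0 → stopped
LTS(Q): 4 reachable states
  t0 = rec X. a.c.a.(0 + 0) + a.X → —a→ t0, —a→ t1
  t1 = c.a.(0 + 0) → —c→ t2
  t2 = a.(0 + 0) → —a→ t3
  t3 = 0 + 0 → stopped
Run σ = ⟨ab⟩ on P: start {s0}
  after a @ step 1: {s0, s1}
  after b @ step 2: {s2}
  P completes σ.
Run σ = ⟨ab⟩ on Q: start {t0}
  after a @ step 1: {t0, t1}
  after b @ step 2: ∅  — Q cannot continue

ab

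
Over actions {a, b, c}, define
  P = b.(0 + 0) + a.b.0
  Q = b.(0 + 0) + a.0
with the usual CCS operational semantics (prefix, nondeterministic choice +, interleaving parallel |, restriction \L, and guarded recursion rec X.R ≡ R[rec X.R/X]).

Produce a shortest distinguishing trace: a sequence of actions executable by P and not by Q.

Reachable graph of P (4 states):
  s0 = b.(0 + 0) + a.b.0 :: --a--▸ s1, --b--▸ s2
  s1 = b.0 :: --b--▸ s3
  s2 = 0 + 0 :: stopped
  s3 = 0 :: stopped
Reachable graph of Q (3 states):
  t0 = b.(0 + 0) + a.0 :: --a--▸ t1, --b--▸ t2
  t1 = 0 :: stopped
  t2 = 0 + 0 :: stopped
Trace ⟨ab⟩ through P, begin at {s0}:
  after a @ step 1: {s1}
  after b @ step 2: {s3}
  ✓ P
Trace ⟨ab⟩ through Q, begin at {t0}:
  after a @ step 1: {t1}
  after b @ step 2: no successor for Q

ab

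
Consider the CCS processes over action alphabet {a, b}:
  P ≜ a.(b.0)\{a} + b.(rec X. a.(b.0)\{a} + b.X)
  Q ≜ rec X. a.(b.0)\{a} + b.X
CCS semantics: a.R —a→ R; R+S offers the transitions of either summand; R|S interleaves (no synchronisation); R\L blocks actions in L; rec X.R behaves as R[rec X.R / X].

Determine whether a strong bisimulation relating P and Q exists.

bisimilar

P's transition system — 4 states:
  s0 = a.(b.0)\{a} + b.(rec X. a.(b.0)\{a} + b.X) | -a-> s1, -b-> s2
  s1 = (b.0)\{a} | -b-> s3
  s2 = rec X. a.(b.0)\{a} + b.X | -a-> s1, -b-> s2
  s3 = 0\{a} | ∅
Q's transition system — 3 states:
  t0 = rec X. a.(b.0)\{a} + b.X | -a-> t1, -b-> t0
  t1 = (b.0)\{a} | -b-> t2
  t2 = 0\{a} | ∅
Partition-refinement fixed point:
  B0 = {s0, s2, t0}
  B1 = {s1, t1}
  B2 = {s3, t2}
s0 ∈ B0, t0 ∈ B0 → same block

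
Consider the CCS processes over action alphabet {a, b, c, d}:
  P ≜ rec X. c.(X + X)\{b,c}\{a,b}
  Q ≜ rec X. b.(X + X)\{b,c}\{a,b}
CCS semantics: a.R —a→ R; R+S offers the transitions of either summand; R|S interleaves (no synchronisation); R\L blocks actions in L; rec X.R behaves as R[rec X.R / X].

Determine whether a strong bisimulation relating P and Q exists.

LTS(P): 2 reachable states
  s0 = rec X. c.(X + X)\{b,c}\{a,b} ⊢ =c=> s1
  s1 = ((rec X. c.(X + X)\{b,c}\{a,b}) + (rec X. c.(X + X)\{b,c}\{a,b}))\{b,c}\{a,b} ⊢ ·
LTS(Q): 2 reachable states
  t0 = rec X. b.(X + X)\{b,c}\{a,b} ⊢ =b=> t1
  t1 = ((rec X. b.(X + X)\{b,c}\{a,b}) + (rec X. b.(X + X)\{b,c}\{a,b}))\{b,c}\{a,b} ⊢ ·
Partition-refinement fixed point:
  B0 = {s0}
  B1 = {s1, t1}
  B2 = {t0}
s0 ∈ B0, t0 ∈ B2 → different blocks

not bisimilar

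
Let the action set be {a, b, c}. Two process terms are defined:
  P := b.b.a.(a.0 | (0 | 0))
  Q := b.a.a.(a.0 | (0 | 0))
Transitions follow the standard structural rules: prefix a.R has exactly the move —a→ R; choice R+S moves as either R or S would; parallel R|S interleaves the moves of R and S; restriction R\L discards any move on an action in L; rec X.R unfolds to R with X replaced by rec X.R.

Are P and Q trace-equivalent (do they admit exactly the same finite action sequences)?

LTS(P): 5 reachable states
  m0 = b.b.a.(a.0 | (0 | 0)) :: ··b··> m1
  m1 = b.a.(a.0 | (0 | 0)) :: ··b··> m2
  m2 = a.(a.0 | (0 | 0)) :: ··a··> m3
  m3 = a.0 | (0 | 0) :: ··a··> m4
  m4 = 0 | (0 | 0) :: ∅
LTS(Q): 5 reachable states
  n0 = b.a.a.(a.0 | (0 | 0)) :: ··b··> n1
  n1 = a.a.(a.0 | (0 | 0)) :: ··a··> n2
  n2 = a.(a.0 | (0 | 0)) :: ··a··> n3
  n3 = a.0 | (0 | 0) :: ··a··> n4
  n4 = 0 | (0 | 0) :: ∅
Run σ = ⟨bb⟩ on P: start {m0}
  step 1 (b): {m1}
  step 2 (b): {m2}
  ✓ P
Run σ = ⟨bb⟩ on Q: start {n0}
  step 1 (b): {n1}
  step 2 (b): ∅  — Q cannot continue

trace-distinct — witness ⟨bb⟩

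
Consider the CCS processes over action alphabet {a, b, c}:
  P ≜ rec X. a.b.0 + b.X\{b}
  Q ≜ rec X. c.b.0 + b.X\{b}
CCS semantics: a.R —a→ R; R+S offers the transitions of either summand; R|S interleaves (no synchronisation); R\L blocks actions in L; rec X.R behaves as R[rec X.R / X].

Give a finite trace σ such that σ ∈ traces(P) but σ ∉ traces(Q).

Reachable graph of P (5 states):
  p0 = rec X. a.b.0 + b.X\{b} → --a--▸ p1, --b--▸ p2
  p1 = b.0 → --b--▸ p3
  p2 = (rec X. a.b.0 + b.X\{b})\{b} → --a--▸ p4
  p3 = 0 → ·
  p4 = (b.0)\{b} → ·
Reachable graph of Q (5 states):
  q0 = rec X. c.b.0 + b.X\{b} → --b--▸ q1, --c--▸ q2
  q1 = (rec X. c.b.0 + b.X\{b})\{b} → --c--▸ q3
  q2 = b.0 → --b--▸ q4
  q3 = (b.0)\{b} → ·
  q4 = 0 → ·
Executing a from P (initial set {p0}):
  [1] a ⇒ {p1}
  — P admits the full trace.
Executing a from Q (initial set {q0}):
  [1] a ⇒ ∅ (Q stuck)

a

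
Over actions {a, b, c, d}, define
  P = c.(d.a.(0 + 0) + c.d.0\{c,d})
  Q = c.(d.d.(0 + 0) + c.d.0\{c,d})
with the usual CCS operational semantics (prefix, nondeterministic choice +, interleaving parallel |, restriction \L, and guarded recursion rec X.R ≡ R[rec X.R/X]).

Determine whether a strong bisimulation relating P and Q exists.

not bisimilar

LTS(P): 6 reachable states
  s0 = c.(d.a.(0 + 0) + c.d.0\{c,d}) → -c-> s1
  s1 = d.a.(0 + 0) + c.d.0\{c,d} → -c-> s2, -d-> s3
  s2 = d.0\{c,d} → -d-> s4
  s3 = a.(0 + 0) → -a-> s5
  s4 = 0\{c,d} → stopped
  s5 = 0 + 0 → stopped
LTS(Q): 6 reachable states
  t0 = c.(d.d.(0 + 0) + c.d.0\{c,d}) → -c-> t1
  t1 = d.d.(0 + 0) + c.d.0\{c,d} → -c-> t2, -d-> t3
  t2 = d.0\{c,d} → -d-> t4
  t3 = d.(0 + 0) → -d-> t5
  t4 = 0\{c,d} → stopped
  t5 = 0 + 0 → stopped
Partition-refinement fixed point:
  B0 = {s0}
  B1 = {s1}
  B2 = {s3}
  B3 = {s4, s5, t4, t5}
  B4 = {s2, t2, t3}
  B5 = {t0}
  B6 = {t1}
s0 ∈ B0, t0 ∈ B5 → different blocks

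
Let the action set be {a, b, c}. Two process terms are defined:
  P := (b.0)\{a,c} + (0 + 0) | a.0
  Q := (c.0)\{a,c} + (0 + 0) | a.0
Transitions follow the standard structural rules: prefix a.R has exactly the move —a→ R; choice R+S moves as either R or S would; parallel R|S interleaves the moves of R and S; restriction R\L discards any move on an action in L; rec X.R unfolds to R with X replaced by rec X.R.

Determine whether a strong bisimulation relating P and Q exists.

P ≁ Q

LTS(P): 3 reachable states
  p0 = (b.0)\{a,c} + (0 + 0) | a.0 :: =a=> p1, =b=> p2
  p1 = (0 + 0) | 0 :: ·
  p2 = 0\{a,c} :: ·
LTS(Q): 2 reachable states
  q0 = (c.0)\{a,c} + (0 + 0) | a.0 :: =a=> q1
  q1 = (0 + 0) | 0 :: ·
Coarsest stable partition (strong bisimilarity classes):
  B0 = {p0}
  B1 = {p1, p2, q1}
  B2 = {q0}
p0 ∈ B0, q0 ∈ B2 → different blocks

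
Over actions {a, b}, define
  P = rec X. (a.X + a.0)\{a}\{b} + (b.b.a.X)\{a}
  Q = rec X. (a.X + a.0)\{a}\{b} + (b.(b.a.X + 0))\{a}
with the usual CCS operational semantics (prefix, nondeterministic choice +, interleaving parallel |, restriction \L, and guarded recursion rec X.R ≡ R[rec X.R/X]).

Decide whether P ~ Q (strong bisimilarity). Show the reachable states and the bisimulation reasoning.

P's transition system — 3 states:
  m0 = rec X. (a.X + a.0)\{a}\{b} + (b.b.a.X)\{a} has moves =b=> m1
  m1 = (b.a.(rec X. (a.X + a.0)\{a}\{b} + (b.b.a.X)\{a}))\{a} has moves =b=> m2
  m2 = (a.(rec X. (a.X + a.0)\{a}\{b} + (b.b.a.X)\{a}))\{a} has moves ∅
Q's transition system — 3 states:
  n0 = rec X. (a.X + a.0)\{a}\{b} + (b.(b.a.X + 0))\{a} has moves =b=> n1
  n1 = (b.a.(rec X. (a.X + a.0)\{a}\{b} + (b.(b.a.X + 0))\{a}) + 0)\{a} has moves =b=> n2
  n2 = (a.(rec X. (a.X + a.0)\{a}\{b} + (b.(b.a.X + 0))\{a}))\{a} has moves ∅
Bisimilarity quotient blocks:
  B0 = {m0, n0}
  B1 = {m1, n1}
  B2 = {m2, n2}
m0 ∈ B0, n0 ∈ B0 → same block

P ~ Q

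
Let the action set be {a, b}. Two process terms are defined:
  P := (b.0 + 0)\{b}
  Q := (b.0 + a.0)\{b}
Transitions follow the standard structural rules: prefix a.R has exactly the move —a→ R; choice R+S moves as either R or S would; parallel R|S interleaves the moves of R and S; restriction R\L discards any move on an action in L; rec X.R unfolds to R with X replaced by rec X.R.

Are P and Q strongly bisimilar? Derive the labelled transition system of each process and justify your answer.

P's transition system — 1 states:
  s0 = (b.0 + 0)\{b} → stopped
Q's transition system — 2 states:
  t0 = (b.0 + a.0)\{b} → --a--▸ t1
  t1 = 0\{b} → stopped
Bisimilarity quotient blocks:
  B0 = {s0, t1}
  B1 = {t0}
s0 ∈ B0, t0 ∈ B1 → different blocks

not bisimilar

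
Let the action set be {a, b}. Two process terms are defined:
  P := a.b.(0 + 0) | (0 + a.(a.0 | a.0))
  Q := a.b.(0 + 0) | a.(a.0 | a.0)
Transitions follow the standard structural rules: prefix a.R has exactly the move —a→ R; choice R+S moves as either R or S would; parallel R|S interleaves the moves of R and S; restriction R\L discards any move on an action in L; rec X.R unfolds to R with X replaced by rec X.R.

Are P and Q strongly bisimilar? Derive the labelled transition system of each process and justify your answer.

P's transition system — 15 states:
  p0 = a.b.(0 + 0) | (0 + a.(a.0 | a.0)) → —a→ p1, —a→ p2
  p1 = a.b.(0 + 0) | (a.0 | a.0) → —a→ p3, —a→ p4, —a→ p5
  p2 = b.(0 + 0) | (0 + a.(a.0 | a.0)) → —a→ p5, —b→ p6
  p3 = a.b.(0 + 0) | (0 | a.0) → —a→ p7, —a→ p8
  p4 = a.b.(0 + 0) | (a.0 | 0) → —a→ p7, —a→ p9
  p5 = b.(0 + 0) | (a.0 | a.0) → —a→ p8, —a→ p9, —b→ p10
  p6 = (0 + 0) | (0 + a.(a.0 | a.0)) → —a→ p10
  p7 = a.b.(0 + 0) | (0 | 0) → —a→ p11
  p8 = b.(0 + 0) | (0 | a.0) → —a→ p11, —b→ p12
  p9 = b.(0 + 0) | (a.0 | 0) → —a→ p11, —b→ p13
  p10 = (0 + 0) | (a.0 | a.0) → —a→ p12, —a→ p13
  p11 = b.(0 + 0) | (0 | 0) → —b→ p14
  p12 = (0 + 0) | (0 | a.0) → —a→ p14
  p13 = (0 + 0) | (a.0 | 0) → —a→ p14
  p14 = (0 + 0) | (0 | 0) → stopped
Q's transition system — 15 states:
  q0 = a.b.(0 + 0) | a.(a.0 | a.0) → —a→ q1, —a→ q2
  q1 = a.b.(0 + 0) | (a.0 | a.0) → —a→ q3, —a→ q4, —a→ q5
  q2 = b.(0 + 0) | a.(a.0 | a.0) → —a→ q5, —b→ q6
  q3 = a.b.(0 + 0) | (0 | a.0) → —a→ q7, —a→ q8
  q4 = a.b.(0 + 0) | (a.0 | 0) → —a→ q7, —a→ q9
  q5 = b.(0 + 0) | (a.0 | a.0) → —a→ q8, —a→ q9, —b→ q10
  q6 = (0 + 0) | a.(a.0 | a.0) → —a→ q10
  q7 = a.b.(0 + 0) | (0 | 0) → —a→ q11
  q8 = b.(0 + 0) | (0 | a.0) → —a→ q11, —b→ q12
  q9 = b.(0 + 0) | (a.0 | 0) → —a→ q11, —b→ q13
  q10 = (0 + 0) | (a.0 | a.0) → —a→ q12, —a→ q13
  q11 = b.(0 + 0) | (0 | 0) → —b→ q14
  q12 = (0 + 0) | (0 | a.0) → —a→ q14
  q13 = (0 + 0) | (a.0 | 0) → —a→ q14
  q14 = (0 + 0) | (0 | 0) → stopped
Coarsest stable partition (strong bisimilarity classes):
  B0 = {p0, q0}
  B1 = {p2, q2}
  B2 = {p5, q5}
  B3 = {p8, p9, q8, q9}
  B4 = {p11, q11}
  B5 = {p14, q14}
  B6 = {p12, p13, q12, q13}
  B7 = {p10, q10}
  B8 = {p6, q6}
  B9 = {p1, q1}
  B10 = {p3, p4, q3, q4}
  B11 = {p7, q7}
p0 ∈ B0, q0 ∈ B0 → same block

YES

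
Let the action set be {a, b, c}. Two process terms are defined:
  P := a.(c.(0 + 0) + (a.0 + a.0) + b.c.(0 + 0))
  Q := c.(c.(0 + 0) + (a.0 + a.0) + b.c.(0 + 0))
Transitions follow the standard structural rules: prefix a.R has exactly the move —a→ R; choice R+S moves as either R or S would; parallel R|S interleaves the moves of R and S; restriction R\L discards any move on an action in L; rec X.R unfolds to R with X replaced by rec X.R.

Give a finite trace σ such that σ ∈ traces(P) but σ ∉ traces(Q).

LTS(P): 5 reachable states
  s0 = a.(c.(0 + 0) + (a.0 + a.0) + b.c.(0 + 0)) | =a=> s1
  s1 = c.(0 + 0) + (a.0 + a.0) + b.c.(0 + 0) | =a=> s2, =b=> s3, =c=> s4
  s2 = 0 | (no moves)
  s3 = c.(0 + 0) | =c=> s4
  s4 = 0 + 0 | (no moves)
LTS(Q): 5 reachable states
  t0 = c.(c.(0 + 0) + (a.0 + a.0) + b.c.(0 + 0)) | =c=> t1
  t1 = c.(0 + 0) + (a.0 + a.0) + b.c.(0 + 0) | =a=> t2, =b=> t3, =c=> t4
  t2 = 0 | (no moves)
  t3 = c.(0 + 0) | =c=> t4
  t4 = 0 + 0 | (no moves)
Executing a from P (initial set {s0}):
  [1] a ⇒ {s1}
  — P admits the full trace.
Executing a from Q (initial set {t0}):
  [1] a ⇒ ∅  — Q cannot continue

a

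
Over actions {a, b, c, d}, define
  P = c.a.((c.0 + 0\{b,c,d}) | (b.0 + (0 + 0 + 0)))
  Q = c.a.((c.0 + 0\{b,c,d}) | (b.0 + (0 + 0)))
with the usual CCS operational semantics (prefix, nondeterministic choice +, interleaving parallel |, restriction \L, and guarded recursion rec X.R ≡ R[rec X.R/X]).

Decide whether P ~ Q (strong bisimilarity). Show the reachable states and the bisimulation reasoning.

LTS(P): 6 reachable states
  s0 = c.a.((c.0 + 0\{b,c,d}) | (b.0 + (0 + 0 + 0))) has moves --c--▸ s1
  s1 = a.((c.0 + 0\{b,c,d}) | (b.0 + (0 + 0 + 0))) has moves --a--▸ s2
  s2 = (c.0 + 0\{b,c,d}) | (b.0 + (0 + 0 + 0)) has moves --b--▸ s3, --c--▸ s4
  s3 = (c.0 + 0\{b,c,d}) | 0 has moves --c--▸ s5
  s4 = 0 | (b.0 + (0 + 0 + 0)) has moves --b--▸ s5
  s5 = 0 | 0 has moves (no moves)
LTS(Q): 6 reachable states
  t0 = c.a.((c.0 + 0\{b,c,d}) | (b.0 + (0 + 0))) has moves --c--▸ t1
  t1 = a.((c.0 + 0\{b,c,d}) | (b.0 + (0 + 0))) has moves --a--▸ t2
  t2 = (c.0 + 0\{b,c,d}) | (b.0 + (0 + 0)) has moves --b--▸ t3, --c--▸ t4
  t3 = (c.0 + 0\{b,c,d}) | 0 has moves --c--▸ t5
  t4 = 0 | (b.0 + (0 + 0)) has moves --b--▸ t5
  t5 = 0 | 0 has moves (no moves)
Coarsest stable partition (strong bisimilarity classes):
  B0 = {s0, t0}
  B1 = {s1, t1}
  B2 = {s2, t2}
  B3 = {s3, t3}
  B4 = {s5, t5}
  B5 = {s4, t4}
s0 ∈ B0, t0 ∈ B0 → same block

bisimilar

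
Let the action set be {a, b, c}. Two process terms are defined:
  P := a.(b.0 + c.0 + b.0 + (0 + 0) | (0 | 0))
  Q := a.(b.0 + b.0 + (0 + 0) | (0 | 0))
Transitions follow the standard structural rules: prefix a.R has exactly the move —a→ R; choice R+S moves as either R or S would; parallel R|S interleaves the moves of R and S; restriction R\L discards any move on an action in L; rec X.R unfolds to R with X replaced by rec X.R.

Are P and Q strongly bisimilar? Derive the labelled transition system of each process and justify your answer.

LTS(P): 3 reachable states
  s0 = a.(b.0 + c.0 + b.0 + (0 + 0) | (0 | 0)) | --a--▸ s1
  s1 = b.0 + c.0 + b.0 + (0 + 0) | (0 | 0) | --b--▸ s2, --c--▸ s2
  s2 = 0 | ·
LTS(Q): 3 reachable states
  t0 = a.(b.0 + b.0 + (0 + 0) | (0 | 0)) | --a--▸ t1
  t1 = b.0 + b.0 + (0 + 0) | (0 | 0) | --b--▸ t2
  t2 = 0 | ·
Partition-refinement fixed point:
  B0 = {s0}
  B1 = {s1}
  B2 = {s2, t2}
  B3 = {t0}
  B4 = {t1}
s0 ∈ B0, t0 ∈ B3 → different blocks

NO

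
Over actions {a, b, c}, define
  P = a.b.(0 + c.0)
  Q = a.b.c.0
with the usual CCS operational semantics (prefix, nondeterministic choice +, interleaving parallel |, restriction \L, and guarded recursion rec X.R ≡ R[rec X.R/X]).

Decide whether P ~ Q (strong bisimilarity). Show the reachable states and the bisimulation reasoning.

LTS(P): 4 reachable states
  m0 = a.b.(0 + c.0) → -a-> m1
  m1 = b.(0 + c.0) → -b-> m2
  m2 = 0 + c.0 → -c-> m3
  m3 = 0 → ·
LTS(Q): 4 reachable states
  n0 = a.b.c.0 → -a-> n1
  n1 = b.c.0 → -b-> n2
  n2 = c.0 → -c-> n3
  n3 = 0 → ·
Partition-refinement fixed point:
  B0 = {m0, n0}
  B1 = {m1, n1}
  B2 = {m2, n2}
  B3 = {m3, n3}
m0 ∈ B0, n0 ∈ B0 → same block

bisimilar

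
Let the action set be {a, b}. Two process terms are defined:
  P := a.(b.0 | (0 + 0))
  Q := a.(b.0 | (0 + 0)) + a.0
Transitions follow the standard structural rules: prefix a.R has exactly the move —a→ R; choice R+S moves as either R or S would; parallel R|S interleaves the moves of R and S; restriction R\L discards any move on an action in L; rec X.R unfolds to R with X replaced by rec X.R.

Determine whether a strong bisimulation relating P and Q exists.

NO

LTS(P): 3 reachable states
  u0 = a.(b.0 | (0 + 0)) has moves =a=> u1
  u1 = b.0 | (0 + 0) has moves =b=> u2
  u2 = 0 | (0 + 0) has moves ∅
LTS(Q): 4 reachable states
  v0 = a.(b.0 | (0 + 0)) + a.0 has moves =a=> v1, =a=> v2
  v1 = 0 has moves ∅
  v2 = b.0 | (0 + 0) has moves =b=> v3
  v3 = 0 | (0 + 0) has moves ∅
Partition-refinement fixed point:
  B0 = {u0}
  B1 = {u1, v2}
  B2 = {u2, v1, v3}
  B3 = {v0}
u0 ∈ B0, v0 ∈ B3 → different blocks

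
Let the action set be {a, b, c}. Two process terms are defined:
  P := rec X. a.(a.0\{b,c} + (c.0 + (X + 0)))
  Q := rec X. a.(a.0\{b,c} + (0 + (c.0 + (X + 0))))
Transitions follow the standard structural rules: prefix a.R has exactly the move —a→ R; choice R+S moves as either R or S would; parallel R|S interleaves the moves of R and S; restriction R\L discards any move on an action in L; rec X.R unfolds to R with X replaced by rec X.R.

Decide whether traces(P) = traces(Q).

YES

LTS(P): 4 reachable states
  s0 = rec X. a.(a.0\{b,c} + (c.0 + (X + 0))) has moves =a=> s1
  s1 = a.0\{b,c} + (c.0 + ((rec X. a.(a.0\{b,c} + (c.0 + (X + 0)))) + 0)) has moves =a=> s1, =a=> s2, =c=> s3
  s2 = 0\{b,c} has moves deadlocked
  s3 = 0 has moves deadlocked
LTS(Q): 4 reachable states
  t0 = rec X. a.(a.0\{b,c} + (0 + (c.0 + (X + 0)))) has moves =a=> t1
  t1 = a.0\{b,c} + (0 + (c.0 + ((rec X. a.(a.0\{b,c} + (0 + (c.0 + (X + 0))))) + 0))) has moves =a=> t1, =a=> t2, =c=> t3
  t2 = 0\{b,c} has moves deadlocked
  t3 = 0 has moves deadlocked
Bisimilarity quotient blocks:
  B0 = {s0, t0}
  B1 = {s1, t1}
  B2 = {s2, s3, t2, t3}
s0 ∈ B0, t0 ∈ B0 → same block
Bisimilar ⇒ trace-equivalent.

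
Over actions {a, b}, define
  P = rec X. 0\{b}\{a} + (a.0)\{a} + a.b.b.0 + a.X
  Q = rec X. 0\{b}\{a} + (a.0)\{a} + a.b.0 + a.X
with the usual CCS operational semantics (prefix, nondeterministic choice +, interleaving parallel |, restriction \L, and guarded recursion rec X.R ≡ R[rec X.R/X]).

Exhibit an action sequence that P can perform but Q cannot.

P's transition system — 4 states:
  s0 = rec X. 0\{b}\{a} + (a.0)\{a} + a.b.b.0 + a.X | -a-> s0, -a-> s1
  s1 = b.b.0 | -b-> s2
  s2 = b.0 | -b-> s3
  s3 = 0 | stopped
Q's transition system — 3 states:
  t0 = rec X. 0\{b}\{a} + (a.0)\{a} + a.b.0 + a.X | -a-> t0, -a-> t1
  t1 = b.0 | -b-> t2
  t2 = 0 | stopped
Trace ⟨abb⟩ through P, begin at {s0}:
  [1] a ⇒ {s0, s1}
  [2] b ⇒ {s2}
  [3] b ⇒ {s3}
  P completes σ.
Trace ⟨abb⟩ through Q, begin at {t0}:
  [1] a ⇒ {t0, t1}
  [2] b ⇒ {t2}
  [3] b ⇒ ∅  — Q cannot continue

abb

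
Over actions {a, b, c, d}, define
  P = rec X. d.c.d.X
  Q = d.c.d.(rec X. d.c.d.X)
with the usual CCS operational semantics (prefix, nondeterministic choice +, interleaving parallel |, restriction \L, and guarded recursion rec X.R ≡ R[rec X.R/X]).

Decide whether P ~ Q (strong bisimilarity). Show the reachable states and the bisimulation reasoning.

P's transition system — 3 states:
  s0 = rec X. d.c.d.X → —d→ s1
  s1 = c.d.(rec X. d.c.d.X) → —c→ s2
  s2 = d.(rec X. d.c.d.X) → —d→ s0
Q's transition system — 4 states:
  t0 = d.c.d.(rec X. d.c.d.X) → —d→ t1
  t1 = c.d.(rec X. d.c.d.X) → —c→ t2
  t2 = d.(rec X. d.c.d.X) → —d→ t3
  t3 = rec X. d.c.d.X → —d→ t1
Partition-refinement fixed point:
  B0 = {s0, t0, t3}
  B1 = {s1, t1}
  B2 = {s2, t2}
s0 ∈ B0, t0 ∈ B0 → same block

YES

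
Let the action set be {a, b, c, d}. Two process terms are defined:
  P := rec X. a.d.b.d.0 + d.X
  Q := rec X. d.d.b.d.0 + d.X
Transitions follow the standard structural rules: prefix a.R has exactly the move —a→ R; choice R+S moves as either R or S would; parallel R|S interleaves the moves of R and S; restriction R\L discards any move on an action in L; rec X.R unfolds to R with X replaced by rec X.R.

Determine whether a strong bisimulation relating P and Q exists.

not bisimilar

P's transition system — 5 states:
  p0 = rec X. a.d.b.d.0 + d.X → —a→ p1, —d→ p0
  p1 = d.b.d.0 → —d→ p2
  p2 = b.d.0 → —b→ p3
  p3 = d.0 → —d→ p4
  p4 = 0 → deadlocked
Q's transition system — 5 states:
  q0 = rec X. d.d.b.d.0 + d.X → —d→ q0, —d→ q1
  q1 = d.b.d.0 → —d→ q2
  q2 = b.d.0 → —b→ q3
  q3 = d.0 → —d→ q4
  q4 = 0 → deadlocked
Partition-refinement fixed point:
  B0 = {p0}
  B1 = {p1, q1}
  B2 = {p2, q2}
  B3 = {p3, q3}
  B4 = {p4, q4}
  B5 = {q0}
p0 ∈ B0, q0 ∈ B5 → different blocks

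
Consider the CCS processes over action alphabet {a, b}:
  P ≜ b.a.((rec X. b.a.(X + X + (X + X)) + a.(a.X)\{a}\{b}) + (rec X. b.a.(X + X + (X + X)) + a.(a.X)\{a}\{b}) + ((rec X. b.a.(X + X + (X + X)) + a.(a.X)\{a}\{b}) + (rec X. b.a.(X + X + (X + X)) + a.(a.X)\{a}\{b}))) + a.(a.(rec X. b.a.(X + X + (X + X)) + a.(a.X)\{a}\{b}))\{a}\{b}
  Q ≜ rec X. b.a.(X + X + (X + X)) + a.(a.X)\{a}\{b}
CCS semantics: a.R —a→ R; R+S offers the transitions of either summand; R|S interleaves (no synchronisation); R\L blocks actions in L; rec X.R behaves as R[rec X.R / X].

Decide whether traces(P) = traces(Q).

traces(P) = traces(Q)

Reachable graph of P (4 states):
  m0 = b.a.((rec X. b.a.(X + X + (X + X)) + a.(a.X)\{a}\{b}) + (rec X. b.a.(X + X + (X + X)) + a.(a.X)\{a}\{b}) + ((rec X. b.a.(X + X + (X + X)) + a.(a.X)\{a}\{b}) + (rec X. b.a.(X + X + (X + X)) + a.(a.X)\{a}\{b}))) + a.(a.(rec X. b.a.(X + X + (X + X)) + a.(a.X)\{a}\{b}))\{a}\{b} ⊢ =a=> m1, =b=> m2
  m1 = (a.(rec X. b.a.(X + X + (X + X)) + a.(a.X)\{a}\{b}))\{a}\{b} ⊢ deadlocked
  m2 = a.((rec X. b.a.(X + X + (X + X)) + a.(a.X)\{a}\{b}) + (rec X. b.a.(X + X + (X + X)) + a.(a.X)\{a}\{b}) + ((rec X. b.a.(X + X + (X + X)) + a.(a.X)\{a}\{b}) + (rec X. b.a.(X + X + (X + X)) + a.(a.X)\{a}\{b}))) ⊢ =a=> m3
  m3 = (rec X. b.a.(X + X + (X + X)) + a.(a.X)\{a}\{b}) + (rec X. b.a.(X + X + (X + X)) + a.(a.X)\{a}\{b}) + ((rec X. b.a.(X + X + (X + X)) + a.(a.X)\{a}\{b}) + (rec X. b.a.(X + X + (X + X)) + a.(a.X)\{a}\{b})) ⊢ =a=> m1, =b=> m2
Reachable graph of Q (4 states):
  n0 = rec X. b.a.(X + X + (X + X)) + a.(a.X)\{a}\{b} ⊢ =a=> n1, =b=> n2
  n1 = (a.(rec X. b.a.(X + X + (X + X)) + a.(a.X)\{a}\{b}))\{a}\{b} ⊢ deadlocked
  n2 = a.((rec X. b.a.(X + X + (X + X)) + a.(a.X)\{a}\{b}) + (rec X. b.a.(X + X + (X + X)) + a.(a.X)\{a}\{b}) + ((rec X. b.a.(X + X + (X + X)) + a.(a.X)\{a}\{b}) + (rec X. b.a.(X + X + (X + X)) + a.(a.X)\{a}\{b}))) ⊢ =a=> n3
  n3 = (rec X. b.a.(X + X + (X + X)) + a.(a.X)\{a}\{b}) + (rec X. b.a.(X + X + (X + X)) + a.(a.X)\{a}\{b}) + ((rec X. b.a.(X + X + (X + X)) + a.(a.X)\{a}\{b}) + (rec X. b.a.(X + X + (X + X)) + a.(a.X)\{a}\{b})) ⊢ =a=> n1, =b=> n2
Partition-refinement fixed point:
  B0 = {m0, m3, n0, n3}
  B1 = {m1, n1}
  B2 = {m2, n2}
m0 ∈ B0, n0 ∈ B0 → same block
Bisimilar ⇒ trace-equivalent.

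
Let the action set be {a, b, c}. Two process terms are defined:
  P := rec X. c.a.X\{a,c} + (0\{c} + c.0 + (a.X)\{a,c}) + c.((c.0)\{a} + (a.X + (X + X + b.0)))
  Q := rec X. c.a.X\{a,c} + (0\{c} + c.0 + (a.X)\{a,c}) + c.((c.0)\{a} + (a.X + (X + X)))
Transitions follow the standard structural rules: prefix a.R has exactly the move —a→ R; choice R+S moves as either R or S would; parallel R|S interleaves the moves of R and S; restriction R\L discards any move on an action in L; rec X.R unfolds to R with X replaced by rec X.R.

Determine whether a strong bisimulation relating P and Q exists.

NO

Reachable graph of P (6 states):
  p0 = rec X. c.a.X\{a,c} + (0\{c} + c.0 + (a.X)\{a,c}) + c.((c.0)\{a} + (a.X + (X + X + b.0))) has moves --c--▸ p1, --c--▸ p2, --c--▸ p3
  p1 = (c.0)\{a} + (a.(rec X. c.a.X\{a,c} + (0\{c} + c.0 + (a.X)\{a,c}) + c.((c.0)\{a} + (a.X + (X + X + b.0)))) + ((rec X. c.a.X\{a,c} + (0\{c} + c.0 + (a.X)\{a,c}) + c.((c.0)\{a} + (a.X + (X + X + b.0)))) + (rec X. c.a.X\{a,c} + (0\{c} + c.0 + (a.X)\{a,c}) + c.((c.0)\{a} + (a.X + (X + X + b.0)))) + b.0)) has moves --a--▸ p0, --b--▸ p2, --c--▸ p1, --c--▸ p2, --c--▸ p3, --c--▸ p4
  p2 = 0 has moves ∅
  p3 = a.(rec X. c.a.X\{a,c} + (0\{c} + c.0 + (a.X)\{a,c}) + c.((c.0)\{a} + (a.X + (X + X + b.0))))\{a,c} has moves --a--▸ p5
  p4 = 0\{a} has moves ∅
  p5 = (rec X. c.a.X\{a,c} + (0\{c} + c.0 + (a.X)\{a,c}) + c.((c.0)\{a} + (a.X + (X + X + b.0))))\{a,c} has moves ∅
Reachable graph of Q (6 states):
  q0 = rec X. c.a.X\{a,c} + (0\{c} + c.0 + (a.X)\{a,c}) + c.((c.0)\{a} + (a.X + (X + X))) has moves --c--▸ q1, --c--▸ q2, --c--▸ q3
  q1 = (c.0)\{a} + (a.(rec X. c.a.X\{a,c} + (0\{c} + c.0 + (a.X)\{a,c}) + c.((c.0)\{a} + (a.X + (X + X)))) + ((rec X. c.a.X\{a,c} + (0\{c} + c.0 + (a.X)\{a,c}) + c.((c.0)\{a} + (a.X + (X + X)))) + (rec X. c.a.X\{a,c} + (0\{c} + c.0 + (a.X)\{a,c}) + c.((c.0)\{a} + (a.X + (X + X)))))) has moves --a--▸ q0, --c--▸ q1, --c--▸ q2, --c--▸ q3, --c--▸ q4
  q2 = 0 has moves ∅
  q3 = a.(rec X. c.a.X\{a,c} + (0\{c} + c.0 + (a.X)\{a,c}) + c.((c.0)\{a} + (a.X + (X + X))))\{a,c} has moves --a--▸ q5
  q4 = 0\{a} has moves ∅
  q5 = (rec X. c.a.X\{a,c} + (0\{c} + c.0 + (a.X)\{a,c}) + c.((c.0)\{a} + (a.X + (X + X))))\{a,c} has moves ∅
Bisimilarity quotient blocks:
  B0 = {p0}
  B1 = {p3, q3}
  B2 = {p2, p4, p5, q2, q4, q5}
  B3 = {p1}
  B4 = {q0}
  B5 = {q1}
p0 ∈ B0, q0 ∈ B4 → different blocks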